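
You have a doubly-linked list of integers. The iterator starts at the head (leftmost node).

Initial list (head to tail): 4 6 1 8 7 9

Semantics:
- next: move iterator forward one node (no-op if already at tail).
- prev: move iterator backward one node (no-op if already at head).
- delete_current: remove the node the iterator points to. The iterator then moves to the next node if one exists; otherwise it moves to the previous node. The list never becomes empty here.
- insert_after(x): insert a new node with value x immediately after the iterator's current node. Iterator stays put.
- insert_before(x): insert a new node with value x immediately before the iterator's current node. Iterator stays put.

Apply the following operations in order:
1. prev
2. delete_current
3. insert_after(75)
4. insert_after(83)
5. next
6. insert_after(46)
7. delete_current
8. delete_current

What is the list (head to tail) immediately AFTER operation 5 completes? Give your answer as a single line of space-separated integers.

After 1 (prev): list=[4, 6, 1, 8, 7, 9] cursor@4
After 2 (delete_current): list=[6, 1, 8, 7, 9] cursor@6
After 3 (insert_after(75)): list=[6, 75, 1, 8, 7, 9] cursor@6
After 4 (insert_after(83)): list=[6, 83, 75, 1, 8, 7, 9] cursor@6
After 5 (next): list=[6, 83, 75, 1, 8, 7, 9] cursor@83

Answer: 6 83 75 1 8 7 9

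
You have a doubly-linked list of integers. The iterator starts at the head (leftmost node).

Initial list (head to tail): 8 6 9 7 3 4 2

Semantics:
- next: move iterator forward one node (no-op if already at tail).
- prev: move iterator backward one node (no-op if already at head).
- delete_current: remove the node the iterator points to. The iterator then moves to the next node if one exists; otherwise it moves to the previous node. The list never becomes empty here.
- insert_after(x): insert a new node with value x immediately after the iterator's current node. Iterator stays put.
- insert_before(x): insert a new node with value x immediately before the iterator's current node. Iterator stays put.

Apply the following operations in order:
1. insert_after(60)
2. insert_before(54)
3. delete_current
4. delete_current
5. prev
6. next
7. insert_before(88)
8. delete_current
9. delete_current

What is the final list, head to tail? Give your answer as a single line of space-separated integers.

After 1 (insert_after(60)): list=[8, 60, 6, 9, 7, 3, 4, 2] cursor@8
After 2 (insert_before(54)): list=[54, 8, 60, 6, 9, 7, 3, 4, 2] cursor@8
After 3 (delete_current): list=[54, 60, 6, 9, 7, 3, 4, 2] cursor@60
After 4 (delete_current): list=[54, 6, 9, 7, 3, 4, 2] cursor@6
After 5 (prev): list=[54, 6, 9, 7, 3, 4, 2] cursor@54
After 6 (next): list=[54, 6, 9, 7, 3, 4, 2] cursor@6
After 7 (insert_before(88)): list=[54, 88, 6, 9, 7, 3, 4, 2] cursor@6
After 8 (delete_current): list=[54, 88, 9, 7, 3, 4, 2] cursor@9
After 9 (delete_current): list=[54, 88, 7, 3, 4, 2] cursor@7

Answer: 54 88 7 3 4 2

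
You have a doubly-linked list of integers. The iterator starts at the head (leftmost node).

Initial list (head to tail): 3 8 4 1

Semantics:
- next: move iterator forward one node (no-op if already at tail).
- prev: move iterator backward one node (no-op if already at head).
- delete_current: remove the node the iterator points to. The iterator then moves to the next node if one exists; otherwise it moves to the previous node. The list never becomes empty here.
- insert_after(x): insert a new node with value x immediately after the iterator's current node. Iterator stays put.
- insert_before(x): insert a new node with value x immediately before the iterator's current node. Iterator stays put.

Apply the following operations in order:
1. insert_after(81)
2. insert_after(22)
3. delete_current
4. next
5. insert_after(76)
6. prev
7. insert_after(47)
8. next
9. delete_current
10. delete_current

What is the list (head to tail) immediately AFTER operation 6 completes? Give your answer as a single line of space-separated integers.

After 1 (insert_after(81)): list=[3, 81, 8, 4, 1] cursor@3
After 2 (insert_after(22)): list=[3, 22, 81, 8, 4, 1] cursor@3
After 3 (delete_current): list=[22, 81, 8, 4, 1] cursor@22
After 4 (next): list=[22, 81, 8, 4, 1] cursor@81
After 5 (insert_after(76)): list=[22, 81, 76, 8, 4, 1] cursor@81
After 6 (prev): list=[22, 81, 76, 8, 4, 1] cursor@22

Answer: 22 81 76 8 4 1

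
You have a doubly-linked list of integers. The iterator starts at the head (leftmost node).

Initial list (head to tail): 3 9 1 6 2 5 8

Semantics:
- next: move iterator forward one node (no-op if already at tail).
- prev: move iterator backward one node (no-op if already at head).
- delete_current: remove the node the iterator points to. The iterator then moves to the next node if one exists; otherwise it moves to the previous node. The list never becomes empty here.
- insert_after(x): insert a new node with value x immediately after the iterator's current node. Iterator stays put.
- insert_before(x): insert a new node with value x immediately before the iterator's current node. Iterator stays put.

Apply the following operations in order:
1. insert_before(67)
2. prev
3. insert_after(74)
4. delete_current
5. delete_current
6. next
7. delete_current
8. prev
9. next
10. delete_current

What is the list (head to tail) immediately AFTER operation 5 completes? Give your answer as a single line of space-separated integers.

After 1 (insert_before(67)): list=[67, 3, 9, 1, 6, 2, 5, 8] cursor@3
After 2 (prev): list=[67, 3, 9, 1, 6, 2, 5, 8] cursor@67
After 3 (insert_after(74)): list=[67, 74, 3, 9, 1, 6, 2, 5, 8] cursor@67
After 4 (delete_current): list=[74, 3, 9, 1, 6, 2, 5, 8] cursor@74
After 5 (delete_current): list=[3, 9, 1, 6, 2, 5, 8] cursor@3

Answer: 3 9 1 6 2 5 8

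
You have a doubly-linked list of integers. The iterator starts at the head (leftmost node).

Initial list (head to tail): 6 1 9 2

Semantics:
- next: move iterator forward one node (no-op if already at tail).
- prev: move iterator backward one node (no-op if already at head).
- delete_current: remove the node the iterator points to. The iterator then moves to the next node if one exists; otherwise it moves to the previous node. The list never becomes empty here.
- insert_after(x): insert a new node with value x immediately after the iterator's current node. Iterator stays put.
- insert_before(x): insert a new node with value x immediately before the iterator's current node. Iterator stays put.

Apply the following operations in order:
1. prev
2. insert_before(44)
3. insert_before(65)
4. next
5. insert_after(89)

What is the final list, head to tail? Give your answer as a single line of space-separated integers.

Answer: 44 65 6 1 89 9 2

Derivation:
After 1 (prev): list=[6, 1, 9, 2] cursor@6
After 2 (insert_before(44)): list=[44, 6, 1, 9, 2] cursor@6
After 3 (insert_before(65)): list=[44, 65, 6, 1, 9, 2] cursor@6
After 4 (next): list=[44, 65, 6, 1, 9, 2] cursor@1
After 5 (insert_after(89)): list=[44, 65, 6, 1, 89, 9, 2] cursor@1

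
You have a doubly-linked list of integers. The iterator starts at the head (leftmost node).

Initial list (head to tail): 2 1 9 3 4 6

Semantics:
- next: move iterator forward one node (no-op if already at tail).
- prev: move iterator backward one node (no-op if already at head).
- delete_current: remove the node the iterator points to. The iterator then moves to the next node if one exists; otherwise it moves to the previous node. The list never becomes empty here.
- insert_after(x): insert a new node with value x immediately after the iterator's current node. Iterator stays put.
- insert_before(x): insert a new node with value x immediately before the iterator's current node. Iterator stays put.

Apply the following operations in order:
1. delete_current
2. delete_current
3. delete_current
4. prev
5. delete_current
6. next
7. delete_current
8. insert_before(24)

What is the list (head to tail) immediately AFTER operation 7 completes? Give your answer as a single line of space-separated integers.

After 1 (delete_current): list=[1, 9, 3, 4, 6] cursor@1
After 2 (delete_current): list=[9, 3, 4, 6] cursor@9
After 3 (delete_current): list=[3, 4, 6] cursor@3
After 4 (prev): list=[3, 4, 6] cursor@3
After 5 (delete_current): list=[4, 6] cursor@4
After 6 (next): list=[4, 6] cursor@6
After 7 (delete_current): list=[4] cursor@4

Answer: 4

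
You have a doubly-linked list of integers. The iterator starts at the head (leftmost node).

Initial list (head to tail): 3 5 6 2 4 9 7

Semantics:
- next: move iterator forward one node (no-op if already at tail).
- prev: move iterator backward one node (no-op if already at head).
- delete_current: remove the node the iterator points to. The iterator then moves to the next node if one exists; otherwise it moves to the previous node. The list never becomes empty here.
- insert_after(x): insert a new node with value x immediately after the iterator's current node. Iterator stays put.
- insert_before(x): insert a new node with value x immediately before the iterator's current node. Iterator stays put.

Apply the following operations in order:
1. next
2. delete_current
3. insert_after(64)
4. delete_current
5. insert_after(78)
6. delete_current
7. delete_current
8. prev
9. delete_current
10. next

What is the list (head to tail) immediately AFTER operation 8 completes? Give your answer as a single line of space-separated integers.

After 1 (next): list=[3, 5, 6, 2, 4, 9, 7] cursor@5
After 2 (delete_current): list=[3, 6, 2, 4, 9, 7] cursor@6
After 3 (insert_after(64)): list=[3, 6, 64, 2, 4, 9, 7] cursor@6
After 4 (delete_current): list=[3, 64, 2, 4, 9, 7] cursor@64
After 5 (insert_after(78)): list=[3, 64, 78, 2, 4, 9, 7] cursor@64
After 6 (delete_current): list=[3, 78, 2, 4, 9, 7] cursor@78
After 7 (delete_current): list=[3, 2, 4, 9, 7] cursor@2
After 8 (prev): list=[3, 2, 4, 9, 7] cursor@3

Answer: 3 2 4 9 7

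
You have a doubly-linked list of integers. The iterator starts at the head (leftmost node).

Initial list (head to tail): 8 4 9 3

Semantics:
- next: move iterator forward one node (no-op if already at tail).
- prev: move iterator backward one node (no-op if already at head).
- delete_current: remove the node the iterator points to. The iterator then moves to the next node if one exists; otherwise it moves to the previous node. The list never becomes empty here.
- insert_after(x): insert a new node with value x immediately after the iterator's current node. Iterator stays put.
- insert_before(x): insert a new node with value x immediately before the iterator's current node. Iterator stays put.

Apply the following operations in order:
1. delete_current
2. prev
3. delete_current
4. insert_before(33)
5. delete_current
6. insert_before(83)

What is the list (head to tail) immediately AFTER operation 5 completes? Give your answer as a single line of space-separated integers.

After 1 (delete_current): list=[4, 9, 3] cursor@4
After 2 (prev): list=[4, 9, 3] cursor@4
After 3 (delete_current): list=[9, 3] cursor@9
After 4 (insert_before(33)): list=[33, 9, 3] cursor@9
After 5 (delete_current): list=[33, 3] cursor@3

Answer: 33 3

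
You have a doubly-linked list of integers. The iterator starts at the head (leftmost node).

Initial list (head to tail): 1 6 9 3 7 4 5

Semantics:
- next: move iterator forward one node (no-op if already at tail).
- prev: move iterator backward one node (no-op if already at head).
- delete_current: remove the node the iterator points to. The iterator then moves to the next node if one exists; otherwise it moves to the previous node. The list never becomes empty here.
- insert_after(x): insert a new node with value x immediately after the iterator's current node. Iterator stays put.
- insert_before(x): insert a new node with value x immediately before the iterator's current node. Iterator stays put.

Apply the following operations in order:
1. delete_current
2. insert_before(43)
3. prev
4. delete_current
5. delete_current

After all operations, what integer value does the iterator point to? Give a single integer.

Answer: 9

Derivation:
After 1 (delete_current): list=[6, 9, 3, 7, 4, 5] cursor@6
After 2 (insert_before(43)): list=[43, 6, 9, 3, 7, 4, 5] cursor@6
After 3 (prev): list=[43, 6, 9, 3, 7, 4, 5] cursor@43
After 4 (delete_current): list=[6, 9, 3, 7, 4, 5] cursor@6
After 5 (delete_current): list=[9, 3, 7, 4, 5] cursor@9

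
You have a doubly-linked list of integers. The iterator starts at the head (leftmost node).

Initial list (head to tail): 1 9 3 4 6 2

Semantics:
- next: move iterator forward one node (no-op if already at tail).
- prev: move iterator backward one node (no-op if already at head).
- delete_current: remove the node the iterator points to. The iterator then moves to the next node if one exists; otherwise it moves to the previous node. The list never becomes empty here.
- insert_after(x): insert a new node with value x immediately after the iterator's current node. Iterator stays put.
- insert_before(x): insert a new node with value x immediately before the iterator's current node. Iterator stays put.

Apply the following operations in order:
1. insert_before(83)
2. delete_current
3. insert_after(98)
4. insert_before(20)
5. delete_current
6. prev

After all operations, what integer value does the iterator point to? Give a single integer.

After 1 (insert_before(83)): list=[83, 1, 9, 3, 4, 6, 2] cursor@1
After 2 (delete_current): list=[83, 9, 3, 4, 6, 2] cursor@9
After 3 (insert_after(98)): list=[83, 9, 98, 3, 4, 6, 2] cursor@9
After 4 (insert_before(20)): list=[83, 20, 9, 98, 3, 4, 6, 2] cursor@9
After 5 (delete_current): list=[83, 20, 98, 3, 4, 6, 2] cursor@98
After 6 (prev): list=[83, 20, 98, 3, 4, 6, 2] cursor@20

Answer: 20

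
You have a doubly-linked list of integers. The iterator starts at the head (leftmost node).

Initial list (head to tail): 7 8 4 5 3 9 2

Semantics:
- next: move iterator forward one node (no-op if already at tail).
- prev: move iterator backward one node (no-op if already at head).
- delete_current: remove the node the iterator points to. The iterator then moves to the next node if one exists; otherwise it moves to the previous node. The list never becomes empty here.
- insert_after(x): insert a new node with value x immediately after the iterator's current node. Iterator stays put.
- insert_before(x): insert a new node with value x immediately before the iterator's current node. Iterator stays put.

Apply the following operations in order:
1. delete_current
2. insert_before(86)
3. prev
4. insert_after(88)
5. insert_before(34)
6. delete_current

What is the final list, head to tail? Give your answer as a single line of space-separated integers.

Answer: 34 88 8 4 5 3 9 2

Derivation:
After 1 (delete_current): list=[8, 4, 5, 3, 9, 2] cursor@8
After 2 (insert_before(86)): list=[86, 8, 4, 5, 3, 9, 2] cursor@8
After 3 (prev): list=[86, 8, 4, 5, 3, 9, 2] cursor@86
After 4 (insert_after(88)): list=[86, 88, 8, 4, 5, 3, 9, 2] cursor@86
After 5 (insert_before(34)): list=[34, 86, 88, 8, 4, 5, 3, 9, 2] cursor@86
After 6 (delete_current): list=[34, 88, 8, 4, 5, 3, 9, 2] cursor@88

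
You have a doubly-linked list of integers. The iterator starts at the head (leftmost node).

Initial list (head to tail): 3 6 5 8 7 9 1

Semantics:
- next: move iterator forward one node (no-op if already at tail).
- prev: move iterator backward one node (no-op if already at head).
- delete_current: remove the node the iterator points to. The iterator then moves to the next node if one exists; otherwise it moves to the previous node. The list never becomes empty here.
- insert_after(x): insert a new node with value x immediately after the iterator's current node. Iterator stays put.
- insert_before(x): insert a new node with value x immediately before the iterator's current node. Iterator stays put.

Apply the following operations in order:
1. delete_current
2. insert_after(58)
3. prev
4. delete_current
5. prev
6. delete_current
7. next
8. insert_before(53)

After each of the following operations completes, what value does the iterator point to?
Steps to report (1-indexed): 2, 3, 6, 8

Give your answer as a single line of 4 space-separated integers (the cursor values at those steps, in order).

Answer: 6 6 5 8

Derivation:
After 1 (delete_current): list=[6, 5, 8, 7, 9, 1] cursor@6
After 2 (insert_after(58)): list=[6, 58, 5, 8, 7, 9, 1] cursor@6
After 3 (prev): list=[6, 58, 5, 8, 7, 9, 1] cursor@6
After 4 (delete_current): list=[58, 5, 8, 7, 9, 1] cursor@58
After 5 (prev): list=[58, 5, 8, 7, 9, 1] cursor@58
After 6 (delete_current): list=[5, 8, 7, 9, 1] cursor@5
After 7 (next): list=[5, 8, 7, 9, 1] cursor@8
After 8 (insert_before(53)): list=[5, 53, 8, 7, 9, 1] cursor@8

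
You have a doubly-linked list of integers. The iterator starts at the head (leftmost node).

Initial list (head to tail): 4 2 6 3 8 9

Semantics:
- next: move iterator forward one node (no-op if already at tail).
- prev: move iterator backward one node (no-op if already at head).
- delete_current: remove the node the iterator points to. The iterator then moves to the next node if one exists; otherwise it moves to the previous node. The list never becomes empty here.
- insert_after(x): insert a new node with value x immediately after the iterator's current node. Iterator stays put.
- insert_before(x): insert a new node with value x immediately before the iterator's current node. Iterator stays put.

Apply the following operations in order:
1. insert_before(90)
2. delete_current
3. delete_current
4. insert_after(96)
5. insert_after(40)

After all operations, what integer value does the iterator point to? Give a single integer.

After 1 (insert_before(90)): list=[90, 4, 2, 6, 3, 8, 9] cursor@4
After 2 (delete_current): list=[90, 2, 6, 3, 8, 9] cursor@2
After 3 (delete_current): list=[90, 6, 3, 8, 9] cursor@6
After 4 (insert_after(96)): list=[90, 6, 96, 3, 8, 9] cursor@6
After 5 (insert_after(40)): list=[90, 6, 40, 96, 3, 8, 9] cursor@6

Answer: 6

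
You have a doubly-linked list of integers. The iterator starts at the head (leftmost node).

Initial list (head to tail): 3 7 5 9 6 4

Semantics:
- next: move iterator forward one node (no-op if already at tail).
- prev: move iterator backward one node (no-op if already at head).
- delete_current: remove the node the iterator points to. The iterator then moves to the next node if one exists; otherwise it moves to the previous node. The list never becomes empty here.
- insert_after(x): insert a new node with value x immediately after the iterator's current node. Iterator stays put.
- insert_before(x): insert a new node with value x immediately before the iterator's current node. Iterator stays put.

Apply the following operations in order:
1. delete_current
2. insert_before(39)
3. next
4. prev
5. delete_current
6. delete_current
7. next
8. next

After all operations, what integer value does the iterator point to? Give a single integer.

After 1 (delete_current): list=[7, 5, 9, 6, 4] cursor@7
After 2 (insert_before(39)): list=[39, 7, 5, 9, 6, 4] cursor@7
After 3 (next): list=[39, 7, 5, 9, 6, 4] cursor@5
After 4 (prev): list=[39, 7, 5, 9, 6, 4] cursor@7
After 5 (delete_current): list=[39, 5, 9, 6, 4] cursor@5
After 6 (delete_current): list=[39, 9, 6, 4] cursor@9
After 7 (next): list=[39, 9, 6, 4] cursor@6
After 8 (next): list=[39, 9, 6, 4] cursor@4

Answer: 4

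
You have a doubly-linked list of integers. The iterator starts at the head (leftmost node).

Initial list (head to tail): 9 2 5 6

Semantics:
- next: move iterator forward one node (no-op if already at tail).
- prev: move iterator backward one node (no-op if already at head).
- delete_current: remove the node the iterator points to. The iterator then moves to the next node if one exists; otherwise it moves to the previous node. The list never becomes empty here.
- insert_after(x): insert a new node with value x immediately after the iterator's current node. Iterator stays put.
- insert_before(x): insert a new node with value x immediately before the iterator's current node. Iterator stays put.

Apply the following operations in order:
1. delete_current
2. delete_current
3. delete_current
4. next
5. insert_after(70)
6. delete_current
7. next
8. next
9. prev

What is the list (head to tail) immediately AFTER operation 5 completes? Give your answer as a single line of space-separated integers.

Answer: 6 70

Derivation:
After 1 (delete_current): list=[2, 5, 6] cursor@2
After 2 (delete_current): list=[5, 6] cursor@5
After 3 (delete_current): list=[6] cursor@6
After 4 (next): list=[6] cursor@6
After 5 (insert_after(70)): list=[6, 70] cursor@6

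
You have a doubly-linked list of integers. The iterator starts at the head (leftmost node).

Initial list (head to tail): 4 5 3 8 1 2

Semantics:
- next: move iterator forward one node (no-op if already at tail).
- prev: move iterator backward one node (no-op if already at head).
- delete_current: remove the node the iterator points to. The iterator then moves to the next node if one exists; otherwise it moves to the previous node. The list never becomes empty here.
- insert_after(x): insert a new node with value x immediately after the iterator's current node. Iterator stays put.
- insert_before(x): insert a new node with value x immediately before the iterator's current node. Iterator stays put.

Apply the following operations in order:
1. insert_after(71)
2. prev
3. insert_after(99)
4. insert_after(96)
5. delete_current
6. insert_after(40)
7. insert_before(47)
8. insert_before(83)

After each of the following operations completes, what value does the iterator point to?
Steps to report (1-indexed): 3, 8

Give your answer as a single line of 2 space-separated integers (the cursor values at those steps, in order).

After 1 (insert_after(71)): list=[4, 71, 5, 3, 8, 1, 2] cursor@4
After 2 (prev): list=[4, 71, 5, 3, 8, 1, 2] cursor@4
After 3 (insert_after(99)): list=[4, 99, 71, 5, 3, 8, 1, 2] cursor@4
After 4 (insert_after(96)): list=[4, 96, 99, 71, 5, 3, 8, 1, 2] cursor@4
After 5 (delete_current): list=[96, 99, 71, 5, 3, 8, 1, 2] cursor@96
After 6 (insert_after(40)): list=[96, 40, 99, 71, 5, 3, 8, 1, 2] cursor@96
After 7 (insert_before(47)): list=[47, 96, 40, 99, 71, 5, 3, 8, 1, 2] cursor@96
After 8 (insert_before(83)): list=[47, 83, 96, 40, 99, 71, 5, 3, 8, 1, 2] cursor@96

Answer: 4 96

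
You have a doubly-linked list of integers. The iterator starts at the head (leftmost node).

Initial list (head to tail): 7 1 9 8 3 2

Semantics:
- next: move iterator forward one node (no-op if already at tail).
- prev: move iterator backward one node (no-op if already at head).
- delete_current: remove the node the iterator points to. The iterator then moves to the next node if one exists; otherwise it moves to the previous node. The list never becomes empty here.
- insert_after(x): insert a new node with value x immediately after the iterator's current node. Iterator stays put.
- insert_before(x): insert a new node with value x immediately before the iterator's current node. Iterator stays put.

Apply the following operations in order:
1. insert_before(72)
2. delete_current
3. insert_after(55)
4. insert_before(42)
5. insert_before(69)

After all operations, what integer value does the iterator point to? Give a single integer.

After 1 (insert_before(72)): list=[72, 7, 1, 9, 8, 3, 2] cursor@7
After 2 (delete_current): list=[72, 1, 9, 8, 3, 2] cursor@1
After 3 (insert_after(55)): list=[72, 1, 55, 9, 8, 3, 2] cursor@1
After 4 (insert_before(42)): list=[72, 42, 1, 55, 9, 8, 3, 2] cursor@1
After 5 (insert_before(69)): list=[72, 42, 69, 1, 55, 9, 8, 3, 2] cursor@1

Answer: 1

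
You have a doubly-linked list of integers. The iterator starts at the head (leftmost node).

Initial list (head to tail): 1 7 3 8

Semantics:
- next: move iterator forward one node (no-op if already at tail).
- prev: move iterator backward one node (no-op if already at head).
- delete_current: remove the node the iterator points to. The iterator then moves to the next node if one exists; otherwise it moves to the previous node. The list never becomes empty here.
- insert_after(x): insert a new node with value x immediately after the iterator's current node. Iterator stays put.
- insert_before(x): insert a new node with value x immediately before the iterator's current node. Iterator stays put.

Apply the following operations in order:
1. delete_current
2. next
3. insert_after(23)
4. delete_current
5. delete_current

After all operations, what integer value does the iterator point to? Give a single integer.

After 1 (delete_current): list=[7, 3, 8] cursor@7
After 2 (next): list=[7, 3, 8] cursor@3
After 3 (insert_after(23)): list=[7, 3, 23, 8] cursor@3
After 4 (delete_current): list=[7, 23, 8] cursor@23
After 5 (delete_current): list=[7, 8] cursor@8

Answer: 8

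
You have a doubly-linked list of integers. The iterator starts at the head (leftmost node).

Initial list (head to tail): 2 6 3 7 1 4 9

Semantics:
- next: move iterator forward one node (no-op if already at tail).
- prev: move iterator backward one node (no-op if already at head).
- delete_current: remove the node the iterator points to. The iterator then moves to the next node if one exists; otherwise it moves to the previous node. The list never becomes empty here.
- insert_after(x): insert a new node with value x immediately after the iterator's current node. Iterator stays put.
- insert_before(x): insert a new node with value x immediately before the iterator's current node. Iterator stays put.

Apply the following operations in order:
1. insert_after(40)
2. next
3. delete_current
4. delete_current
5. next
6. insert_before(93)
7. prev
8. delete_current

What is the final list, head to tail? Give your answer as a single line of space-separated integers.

Answer: 2 3 7 1 4 9

Derivation:
After 1 (insert_after(40)): list=[2, 40, 6, 3, 7, 1, 4, 9] cursor@2
After 2 (next): list=[2, 40, 6, 3, 7, 1, 4, 9] cursor@40
After 3 (delete_current): list=[2, 6, 3, 7, 1, 4, 9] cursor@6
After 4 (delete_current): list=[2, 3, 7, 1, 4, 9] cursor@3
After 5 (next): list=[2, 3, 7, 1, 4, 9] cursor@7
After 6 (insert_before(93)): list=[2, 3, 93, 7, 1, 4, 9] cursor@7
After 7 (prev): list=[2, 3, 93, 7, 1, 4, 9] cursor@93
After 8 (delete_current): list=[2, 3, 7, 1, 4, 9] cursor@7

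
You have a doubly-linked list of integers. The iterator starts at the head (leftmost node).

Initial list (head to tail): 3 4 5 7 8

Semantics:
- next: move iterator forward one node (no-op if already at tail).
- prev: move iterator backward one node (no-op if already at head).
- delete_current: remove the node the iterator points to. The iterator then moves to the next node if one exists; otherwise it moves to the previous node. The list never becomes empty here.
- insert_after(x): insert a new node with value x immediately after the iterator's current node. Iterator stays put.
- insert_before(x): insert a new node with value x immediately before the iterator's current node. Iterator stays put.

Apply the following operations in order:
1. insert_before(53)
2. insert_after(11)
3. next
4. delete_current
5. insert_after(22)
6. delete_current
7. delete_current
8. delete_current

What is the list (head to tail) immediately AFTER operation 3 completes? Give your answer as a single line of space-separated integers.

After 1 (insert_before(53)): list=[53, 3, 4, 5, 7, 8] cursor@3
After 2 (insert_after(11)): list=[53, 3, 11, 4, 5, 7, 8] cursor@3
After 3 (next): list=[53, 3, 11, 4, 5, 7, 8] cursor@11

Answer: 53 3 11 4 5 7 8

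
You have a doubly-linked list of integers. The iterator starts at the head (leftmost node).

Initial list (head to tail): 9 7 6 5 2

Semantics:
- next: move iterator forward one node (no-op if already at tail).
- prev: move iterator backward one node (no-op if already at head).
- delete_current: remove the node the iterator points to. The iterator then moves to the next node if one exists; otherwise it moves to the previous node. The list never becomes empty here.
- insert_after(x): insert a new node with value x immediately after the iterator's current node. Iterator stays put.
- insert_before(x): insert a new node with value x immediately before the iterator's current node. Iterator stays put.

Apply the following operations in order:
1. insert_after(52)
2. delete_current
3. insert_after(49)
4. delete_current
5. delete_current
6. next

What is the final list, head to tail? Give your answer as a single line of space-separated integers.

After 1 (insert_after(52)): list=[9, 52, 7, 6, 5, 2] cursor@9
After 2 (delete_current): list=[52, 7, 6, 5, 2] cursor@52
After 3 (insert_after(49)): list=[52, 49, 7, 6, 5, 2] cursor@52
After 4 (delete_current): list=[49, 7, 6, 5, 2] cursor@49
After 5 (delete_current): list=[7, 6, 5, 2] cursor@7
After 6 (next): list=[7, 6, 5, 2] cursor@6

Answer: 7 6 5 2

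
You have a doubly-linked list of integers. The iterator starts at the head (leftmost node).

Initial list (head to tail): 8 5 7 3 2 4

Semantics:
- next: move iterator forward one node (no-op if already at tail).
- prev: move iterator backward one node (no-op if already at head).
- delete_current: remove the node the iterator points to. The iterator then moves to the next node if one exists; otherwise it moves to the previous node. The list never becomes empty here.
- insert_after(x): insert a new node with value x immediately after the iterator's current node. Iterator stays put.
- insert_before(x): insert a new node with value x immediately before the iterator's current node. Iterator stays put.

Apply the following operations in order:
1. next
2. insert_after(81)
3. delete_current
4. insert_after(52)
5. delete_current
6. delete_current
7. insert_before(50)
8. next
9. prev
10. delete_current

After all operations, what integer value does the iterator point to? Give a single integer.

After 1 (next): list=[8, 5, 7, 3, 2, 4] cursor@5
After 2 (insert_after(81)): list=[8, 5, 81, 7, 3, 2, 4] cursor@5
After 3 (delete_current): list=[8, 81, 7, 3, 2, 4] cursor@81
After 4 (insert_after(52)): list=[8, 81, 52, 7, 3, 2, 4] cursor@81
After 5 (delete_current): list=[8, 52, 7, 3, 2, 4] cursor@52
After 6 (delete_current): list=[8, 7, 3, 2, 4] cursor@7
After 7 (insert_before(50)): list=[8, 50, 7, 3, 2, 4] cursor@7
After 8 (next): list=[8, 50, 7, 3, 2, 4] cursor@3
After 9 (prev): list=[8, 50, 7, 3, 2, 4] cursor@7
After 10 (delete_current): list=[8, 50, 3, 2, 4] cursor@3

Answer: 3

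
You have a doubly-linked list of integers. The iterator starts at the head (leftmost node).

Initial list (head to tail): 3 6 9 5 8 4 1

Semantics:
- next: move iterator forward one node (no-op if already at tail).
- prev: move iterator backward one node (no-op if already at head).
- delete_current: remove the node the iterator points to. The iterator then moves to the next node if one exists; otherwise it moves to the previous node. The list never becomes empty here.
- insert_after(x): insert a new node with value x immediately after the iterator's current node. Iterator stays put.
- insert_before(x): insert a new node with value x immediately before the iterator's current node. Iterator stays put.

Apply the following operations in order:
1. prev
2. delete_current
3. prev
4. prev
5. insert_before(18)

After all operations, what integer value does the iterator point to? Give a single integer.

After 1 (prev): list=[3, 6, 9, 5, 8, 4, 1] cursor@3
After 2 (delete_current): list=[6, 9, 5, 8, 4, 1] cursor@6
After 3 (prev): list=[6, 9, 5, 8, 4, 1] cursor@6
After 4 (prev): list=[6, 9, 5, 8, 4, 1] cursor@6
After 5 (insert_before(18)): list=[18, 6, 9, 5, 8, 4, 1] cursor@6

Answer: 6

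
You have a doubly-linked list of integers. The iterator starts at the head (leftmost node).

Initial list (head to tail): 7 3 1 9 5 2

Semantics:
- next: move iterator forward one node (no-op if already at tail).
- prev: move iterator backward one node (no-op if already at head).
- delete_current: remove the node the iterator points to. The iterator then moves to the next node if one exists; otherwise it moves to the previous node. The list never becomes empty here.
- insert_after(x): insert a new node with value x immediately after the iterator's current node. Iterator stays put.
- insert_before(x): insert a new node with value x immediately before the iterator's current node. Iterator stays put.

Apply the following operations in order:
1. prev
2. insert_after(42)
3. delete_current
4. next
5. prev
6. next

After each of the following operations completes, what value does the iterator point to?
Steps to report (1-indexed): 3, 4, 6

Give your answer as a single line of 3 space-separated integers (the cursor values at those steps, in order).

After 1 (prev): list=[7, 3, 1, 9, 5, 2] cursor@7
After 2 (insert_after(42)): list=[7, 42, 3, 1, 9, 5, 2] cursor@7
After 3 (delete_current): list=[42, 3, 1, 9, 5, 2] cursor@42
After 4 (next): list=[42, 3, 1, 9, 5, 2] cursor@3
After 5 (prev): list=[42, 3, 1, 9, 5, 2] cursor@42
After 6 (next): list=[42, 3, 1, 9, 5, 2] cursor@3

Answer: 42 3 3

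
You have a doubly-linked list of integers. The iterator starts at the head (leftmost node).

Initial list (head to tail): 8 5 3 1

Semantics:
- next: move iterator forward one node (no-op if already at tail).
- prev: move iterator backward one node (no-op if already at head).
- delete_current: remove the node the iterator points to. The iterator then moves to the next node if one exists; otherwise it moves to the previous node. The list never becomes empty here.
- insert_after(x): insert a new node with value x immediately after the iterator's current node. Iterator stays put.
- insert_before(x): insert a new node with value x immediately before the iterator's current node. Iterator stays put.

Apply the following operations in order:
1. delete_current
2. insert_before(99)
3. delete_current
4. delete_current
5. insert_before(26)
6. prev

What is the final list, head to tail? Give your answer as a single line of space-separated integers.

After 1 (delete_current): list=[5, 3, 1] cursor@5
After 2 (insert_before(99)): list=[99, 5, 3, 1] cursor@5
After 3 (delete_current): list=[99, 3, 1] cursor@3
After 4 (delete_current): list=[99, 1] cursor@1
After 5 (insert_before(26)): list=[99, 26, 1] cursor@1
After 6 (prev): list=[99, 26, 1] cursor@26

Answer: 99 26 1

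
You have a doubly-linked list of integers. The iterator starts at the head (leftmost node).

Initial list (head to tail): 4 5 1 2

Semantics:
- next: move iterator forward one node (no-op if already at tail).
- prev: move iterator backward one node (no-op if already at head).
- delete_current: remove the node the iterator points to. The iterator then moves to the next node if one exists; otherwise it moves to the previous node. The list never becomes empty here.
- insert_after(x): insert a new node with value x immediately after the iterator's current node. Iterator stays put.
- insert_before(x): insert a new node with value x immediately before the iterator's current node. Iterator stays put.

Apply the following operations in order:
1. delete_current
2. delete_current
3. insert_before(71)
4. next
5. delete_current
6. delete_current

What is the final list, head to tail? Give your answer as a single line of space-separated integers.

After 1 (delete_current): list=[5, 1, 2] cursor@5
After 2 (delete_current): list=[1, 2] cursor@1
After 3 (insert_before(71)): list=[71, 1, 2] cursor@1
After 4 (next): list=[71, 1, 2] cursor@2
After 5 (delete_current): list=[71, 1] cursor@1
After 6 (delete_current): list=[71] cursor@71

Answer: 71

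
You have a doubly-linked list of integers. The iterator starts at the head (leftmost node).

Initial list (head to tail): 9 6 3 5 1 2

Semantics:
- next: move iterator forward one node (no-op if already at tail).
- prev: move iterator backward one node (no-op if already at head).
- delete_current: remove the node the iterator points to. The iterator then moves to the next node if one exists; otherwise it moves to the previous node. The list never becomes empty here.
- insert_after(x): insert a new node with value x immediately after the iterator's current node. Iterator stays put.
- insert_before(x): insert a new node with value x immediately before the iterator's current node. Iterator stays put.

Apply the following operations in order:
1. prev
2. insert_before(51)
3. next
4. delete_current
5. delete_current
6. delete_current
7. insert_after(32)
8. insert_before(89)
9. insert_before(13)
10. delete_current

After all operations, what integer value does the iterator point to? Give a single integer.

Answer: 32

Derivation:
After 1 (prev): list=[9, 6, 3, 5, 1, 2] cursor@9
After 2 (insert_before(51)): list=[51, 9, 6, 3, 5, 1, 2] cursor@9
After 3 (next): list=[51, 9, 6, 3, 5, 1, 2] cursor@6
After 4 (delete_current): list=[51, 9, 3, 5, 1, 2] cursor@3
After 5 (delete_current): list=[51, 9, 5, 1, 2] cursor@5
After 6 (delete_current): list=[51, 9, 1, 2] cursor@1
After 7 (insert_after(32)): list=[51, 9, 1, 32, 2] cursor@1
After 8 (insert_before(89)): list=[51, 9, 89, 1, 32, 2] cursor@1
After 9 (insert_before(13)): list=[51, 9, 89, 13, 1, 32, 2] cursor@1
After 10 (delete_current): list=[51, 9, 89, 13, 32, 2] cursor@32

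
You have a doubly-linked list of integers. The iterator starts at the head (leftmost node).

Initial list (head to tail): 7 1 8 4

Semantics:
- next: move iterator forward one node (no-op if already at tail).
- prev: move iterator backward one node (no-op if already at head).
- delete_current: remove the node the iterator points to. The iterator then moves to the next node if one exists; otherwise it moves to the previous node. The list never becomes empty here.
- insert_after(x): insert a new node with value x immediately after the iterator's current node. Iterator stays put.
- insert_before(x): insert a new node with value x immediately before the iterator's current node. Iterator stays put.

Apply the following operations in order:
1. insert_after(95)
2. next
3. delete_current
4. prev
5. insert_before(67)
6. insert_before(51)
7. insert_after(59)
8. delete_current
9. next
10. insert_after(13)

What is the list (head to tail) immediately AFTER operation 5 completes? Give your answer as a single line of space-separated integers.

After 1 (insert_after(95)): list=[7, 95, 1, 8, 4] cursor@7
After 2 (next): list=[7, 95, 1, 8, 4] cursor@95
After 3 (delete_current): list=[7, 1, 8, 4] cursor@1
After 4 (prev): list=[7, 1, 8, 4] cursor@7
After 5 (insert_before(67)): list=[67, 7, 1, 8, 4] cursor@7

Answer: 67 7 1 8 4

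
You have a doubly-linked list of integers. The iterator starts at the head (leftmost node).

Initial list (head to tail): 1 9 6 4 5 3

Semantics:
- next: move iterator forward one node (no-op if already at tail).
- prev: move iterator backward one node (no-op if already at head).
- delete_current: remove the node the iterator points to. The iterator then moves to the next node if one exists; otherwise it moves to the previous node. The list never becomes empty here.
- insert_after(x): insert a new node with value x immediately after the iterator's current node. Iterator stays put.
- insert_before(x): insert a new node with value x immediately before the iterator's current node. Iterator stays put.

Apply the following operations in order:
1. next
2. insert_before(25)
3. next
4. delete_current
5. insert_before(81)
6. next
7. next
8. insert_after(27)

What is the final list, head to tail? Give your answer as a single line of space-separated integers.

After 1 (next): list=[1, 9, 6, 4, 5, 3] cursor@9
After 2 (insert_before(25)): list=[1, 25, 9, 6, 4, 5, 3] cursor@9
After 3 (next): list=[1, 25, 9, 6, 4, 5, 3] cursor@6
After 4 (delete_current): list=[1, 25, 9, 4, 5, 3] cursor@4
After 5 (insert_before(81)): list=[1, 25, 9, 81, 4, 5, 3] cursor@4
After 6 (next): list=[1, 25, 9, 81, 4, 5, 3] cursor@5
After 7 (next): list=[1, 25, 9, 81, 4, 5, 3] cursor@3
After 8 (insert_after(27)): list=[1, 25, 9, 81, 4, 5, 3, 27] cursor@3

Answer: 1 25 9 81 4 5 3 27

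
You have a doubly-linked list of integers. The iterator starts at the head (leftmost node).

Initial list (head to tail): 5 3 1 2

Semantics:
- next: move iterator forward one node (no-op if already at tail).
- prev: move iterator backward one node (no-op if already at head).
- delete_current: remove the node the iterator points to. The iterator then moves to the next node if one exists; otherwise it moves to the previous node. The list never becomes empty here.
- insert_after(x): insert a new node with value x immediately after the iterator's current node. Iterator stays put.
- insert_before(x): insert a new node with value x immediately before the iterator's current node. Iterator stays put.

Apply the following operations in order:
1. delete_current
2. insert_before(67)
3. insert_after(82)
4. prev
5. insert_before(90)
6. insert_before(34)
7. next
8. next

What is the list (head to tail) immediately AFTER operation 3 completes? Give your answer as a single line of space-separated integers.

After 1 (delete_current): list=[3, 1, 2] cursor@3
After 2 (insert_before(67)): list=[67, 3, 1, 2] cursor@3
After 3 (insert_after(82)): list=[67, 3, 82, 1, 2] cursor@3

Answer: 67 3 82 1 2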